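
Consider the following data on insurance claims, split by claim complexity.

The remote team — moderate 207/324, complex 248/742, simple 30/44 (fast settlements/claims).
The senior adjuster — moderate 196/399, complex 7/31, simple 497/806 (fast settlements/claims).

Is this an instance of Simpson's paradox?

Yes

Moderate: the remote team 207/324 = 63.9%, the senior adjuster 196/399 = 49.1% → the remote team
Complex: the remote team 248/742 = 33.4%, the senior adjuster 7/31 = 22.6% → the remote team
Simple: the remote team 30/44 = 68.2%, the senior adjuster 497/806 = 61.7% → the remote team
Overall: the remote team 485/1110 = 43.7%, the senior adjuster 700/1236 = 56.6% → the senior adjuster
The remote team wins each claim group but the senior adjuster wins overall — the comparison reverses. The remote team's claims skew toward complex, which has a lower base rate.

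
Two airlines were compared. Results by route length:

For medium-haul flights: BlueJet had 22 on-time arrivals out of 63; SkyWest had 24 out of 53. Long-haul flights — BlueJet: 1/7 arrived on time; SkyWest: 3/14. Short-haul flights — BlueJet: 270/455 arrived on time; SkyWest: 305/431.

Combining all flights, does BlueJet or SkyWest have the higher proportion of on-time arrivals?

SkyWest

Medium-haul: BlueJet 22/63 = 34.9%, SkyWest 24/53 = 45.3% → SkyWest
Long-haul: BlueJet 1/7 = 14.3%, SkyWest 3/14 = 21.4% → SkyWest
Short-haul: BlueJet 270/455 = 59.3%, SkyWest 305/431 = 70.8% → SkyWest
Overall: BlueJet 293/525 = 55.8%, SkyWest 332/498 = 66.7% → SkyWest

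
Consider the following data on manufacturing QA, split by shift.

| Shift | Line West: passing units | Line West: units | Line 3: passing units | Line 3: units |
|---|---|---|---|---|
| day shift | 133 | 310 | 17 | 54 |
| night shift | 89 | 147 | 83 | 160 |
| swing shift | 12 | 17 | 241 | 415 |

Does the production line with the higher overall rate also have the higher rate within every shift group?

Day shift: Line West 133/310 = 42.9%, Line 3 17/54 = 31.5% → Line West
Night shift: Line West 89/147 = 60.5%, Line 3 83/160 = 51.9% → Line West
Swing shift: Line West 12/17 = 70.6%, Line 3 241/415 = 58.1% → Line West
Overall: Line West 234/474 = 49.4%, Line 3 341/629 = 54.2% → Line 3
Line West wins each shift group but Line 3 wins overall — the comparison reverses. Line West's units skew toward day shift, which has a lower base rate.

No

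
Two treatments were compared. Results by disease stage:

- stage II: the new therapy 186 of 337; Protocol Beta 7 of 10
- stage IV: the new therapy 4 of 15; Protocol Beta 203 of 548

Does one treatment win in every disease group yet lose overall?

Stage II: the new therapy 186/337 = 55.2%, Protocol Beta 7/10 = 70.0% → Protocol Beta
Stage IV: the new therapy 4/15 = 26.7%, Protocol Beta 203/548 = 37.0% → Protocol Beta
Overall: the new therapy 190/352 = 54.0%, Protocol Beta 210/558 = 37.6% → the new therapy
Protocol Beta wins each disease group but the new therapy wins overall — the comparison reverses. Protocol Beta's patients skew toward stage IV, which has a lower base rate.

Yes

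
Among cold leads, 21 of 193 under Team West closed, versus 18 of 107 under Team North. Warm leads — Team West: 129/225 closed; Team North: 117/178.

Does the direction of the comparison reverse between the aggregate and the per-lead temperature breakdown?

Cold: Team West 21/193 = 10.9%, Team North 18/107 = 16.8% → Team North
Warm: Team West 129/225 = 57.3%, Team North 117/178 = 65.7% → Team North
Overall: Team West 150/418 = 35.9%, Team North 135/285 = 47.4% → Team North
Team North wins overall and in every lead group — no reversal.

No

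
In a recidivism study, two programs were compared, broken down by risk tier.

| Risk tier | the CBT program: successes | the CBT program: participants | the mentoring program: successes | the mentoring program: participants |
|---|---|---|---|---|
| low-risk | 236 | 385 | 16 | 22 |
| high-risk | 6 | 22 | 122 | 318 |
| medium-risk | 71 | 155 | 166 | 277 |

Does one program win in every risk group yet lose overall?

Yes

Low-risk: the CBT program 236/385 = 61.3%, the mentoring program 16/22 = 72.7% → the mentoring program
High-risk: the CBT program 6/22 = 27.3%, the mentoring program 122/318 = 38.4% → the mentoring program
Medium-risk: the CBT program 71/155 = 45.8%, the mentoring program 166/277 = 59.9% → the mentoring program
Overall: the CBT program 313/562 = 55.7%, the mentoring program 304/617 = 49.3% → the CBT program
The mentoring program wins each risk group but the CBT program wins overall — the comparison reverses. The mentoring program's participants skew toward high-risk, which has a lower base rate.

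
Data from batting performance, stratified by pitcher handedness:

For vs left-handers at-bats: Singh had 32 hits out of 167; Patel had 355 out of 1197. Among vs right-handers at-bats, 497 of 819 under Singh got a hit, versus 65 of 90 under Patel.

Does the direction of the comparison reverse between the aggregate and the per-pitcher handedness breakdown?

Vs left-handers: Singh 32/167 = 19.2%, Patel 355/1197 = 29.7% → Patel
Vs right-handers: Singh 497/819 = 60.7%, Patel 65/90 = 72.2% → Patel
Overall: Singh 529/986 = 53.7%, Patel 420/1287 = 32.6% → Singh
Patel wins each pitcher group but Singh wins overall — the comparison reverses. Patel's at-bats skew toward vs left-handers, which has a lower base rate.

Yes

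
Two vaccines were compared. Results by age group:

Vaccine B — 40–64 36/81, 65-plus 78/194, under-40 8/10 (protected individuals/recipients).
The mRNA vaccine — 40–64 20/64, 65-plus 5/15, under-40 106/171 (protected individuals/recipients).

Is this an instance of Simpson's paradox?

Yes

40–64: Vaccine B 36/81 = 44.4%, the mRNA vaccine 20/64 = 31.2% → Vaccine B
65-plus: Vaccine B 78/194 = 40.2%, the mRNA vaccine 5/15 = 33.3% → Vaccine B
Under-40: Vaccine B 8/10 = 80.0%, the mRNA vaccine 106/171 = 62.0% → Vaccine B
Overall: Vaccine B 122/285 = 42.8%, the mRNA vaccine 131/250 = 52.4% → the mRNA vaccine
Vaccine B wins each age group but the mRNA vaccine wins overall — the comparison reverses. Vaccine B's recipients skew toward 65-plus, which has a lower base rate.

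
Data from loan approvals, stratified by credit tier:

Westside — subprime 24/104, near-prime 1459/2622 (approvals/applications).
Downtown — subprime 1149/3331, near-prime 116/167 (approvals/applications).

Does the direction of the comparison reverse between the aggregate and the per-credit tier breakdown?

Subprime: Westside 24/104 = 23.1%, Downtown 1149/3331 = 34.5% → Downtown
Near-prime: Westside 1459/2622 = 55.6%, Downtown 116/167 = 69.5% → Downtown
Overall: Westside 1483/2726 = 54.4%, Downtown 1265/3498 = 36.2% → Westside
Downtown wins each credit group but Westside wins overall — the comparison reverses. Downtown's applications skew toward subprime, which has a lower base rate.

Yes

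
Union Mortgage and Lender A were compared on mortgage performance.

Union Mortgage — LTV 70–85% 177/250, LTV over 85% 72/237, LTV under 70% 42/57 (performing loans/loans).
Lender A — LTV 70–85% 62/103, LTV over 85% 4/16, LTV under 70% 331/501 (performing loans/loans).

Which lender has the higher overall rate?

Lender A

LTV 70–85%: Union Mortgage 177/250 = 70.8%, Lender A 62/103 = 60.2% → Union Mortgage
LTV over 85%: Union Mortgage 72/237 = 30.4%, Lender A 4/16 = 25.0% → Union Mortgage
LTV under 70%: Union Mortgage 42/57 = 73.7%, Lender A 331/501 = 66.1% → Union Mortgage
Overall: Union Mortgage 291/544 = 53.5%, Lender A 397/620 = 64.0% → Lender A
(Union Mortgage wins every loan-to-value group but Lender A wins overall — Union Mortgage's loans skew toward the low-rate LTV over 85% group.)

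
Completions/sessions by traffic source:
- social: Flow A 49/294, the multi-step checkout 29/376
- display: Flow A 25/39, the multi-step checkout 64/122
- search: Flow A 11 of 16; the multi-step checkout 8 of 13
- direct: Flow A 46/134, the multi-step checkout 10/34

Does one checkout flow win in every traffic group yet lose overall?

Social: Flow A 49/294 = 16.7%, the multi-step checkout 29/376 = 7.7% → Flow A
Display: Flow A 25/39 = 64.1%, the multi-step checkout 64/122 = 52.5% → Flow A
Search: Flow A 11/16 = 68.8%, the multi-step checkout 8/13 = 61.5% → Flow A
Direct: Flow A 46/134 = 34.3%, the multi-step checkout 10/34 = 29.4% → Flow A
Overall: Flow A 131/483 = 27.1%, the multi-step checkout 111/545 = 20.4% → Flow A
Flow A wins overall and in every traffic group — no reversal.

No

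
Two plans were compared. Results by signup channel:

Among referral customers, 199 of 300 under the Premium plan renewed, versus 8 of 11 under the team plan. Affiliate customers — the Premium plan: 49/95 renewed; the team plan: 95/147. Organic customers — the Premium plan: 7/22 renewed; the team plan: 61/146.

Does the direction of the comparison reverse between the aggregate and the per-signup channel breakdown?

Yes

Referral: the Premium plan 199/300 = 66.3%, the team plan 8/11 = 72.7% → the team plan
Affiliate: the Premium plan 49/95 = 51.6%, the team plan 95/147 = 64.6% → the team plan
Organic: the Premium plan 7/22 = 31.8%, the team plan 61/146 = 41.8% → the team plan
Overall: the Premium plan 255/417 = 61.2%, the team plan 164/304 = 53.9% → the Premium plan
The team plan wins each signup group but the Premium plan wins overall — the comparison reverses. The team plan's customers skew toward organic, which has a lower base rate.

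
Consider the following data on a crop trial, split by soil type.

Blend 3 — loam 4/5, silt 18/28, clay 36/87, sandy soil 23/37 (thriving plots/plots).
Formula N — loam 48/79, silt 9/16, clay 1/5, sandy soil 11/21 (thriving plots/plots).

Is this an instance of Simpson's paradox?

Yes

Loam: Blend 3 4/5 = 80.0%, Formula N 48/79 = 60.8% → Blend 3
Silt: Blend 3 18/28 = 64.3%, Formula N 9/16 = 56.2% → Blend 3
Clay: Blend 3 36/87 = 41.4%, Formula N 1/5 = 20.0% → Blend 3
Sandy soil: Blend 3 23/37 = 62.2%, Formula N 11/21 = 52.4% → Blend 3
Overall: Blend 3 81/157 = 51.6%, Formula N 69/121 = 57.0% → Formula N
Blend 3 wins each soil group but Formula N wins overall — the comparison reverses. Blend 3's plots skew toward clay, which has a lower base rate.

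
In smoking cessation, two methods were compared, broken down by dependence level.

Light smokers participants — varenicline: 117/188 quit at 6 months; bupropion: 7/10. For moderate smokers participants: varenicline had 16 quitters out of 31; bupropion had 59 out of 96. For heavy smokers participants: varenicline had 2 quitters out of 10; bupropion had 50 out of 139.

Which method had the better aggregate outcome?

Light smokers: varenicline 117/188 = 62.2%, bupropion 7/10 = 70.0% → bupropion
Moderate smokers: varenicline 16/31 = 51.6%, bupropion 59/96 = 61.5% → bupropion
Heavy smokers: varenicline 2/10 = 20.0%, bupropion 50/139 = 36.0% → bupropion
Overall: varenicline 135/229 = 59.0%, bupropion 116/245 = 47.3% → varenicline
(Bupropion wins every dependence group but varenicline wins overall — bupropion's participants skew toward the low-rate heavy smokers group.)

varenicline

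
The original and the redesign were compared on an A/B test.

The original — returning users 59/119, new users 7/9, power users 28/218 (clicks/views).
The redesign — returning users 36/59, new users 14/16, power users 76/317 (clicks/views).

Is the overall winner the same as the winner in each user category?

Returning users: the original 59/119 = 49.6%, the redesign 36/59 = 61.0% → the redesign
New users: the original 7/9 = 77.8%, the redesign 14/16 = 87.5% → the redesign
Power users: the original 28/218 = 12.8%, the redesign 76/317 = 24.0% → the redesign
Overall: the original 94/346 = 27.2%, the redesign 126/392 = 32.1% → the redesign
The redesign wins overall and in every user group — no reversal.

Yes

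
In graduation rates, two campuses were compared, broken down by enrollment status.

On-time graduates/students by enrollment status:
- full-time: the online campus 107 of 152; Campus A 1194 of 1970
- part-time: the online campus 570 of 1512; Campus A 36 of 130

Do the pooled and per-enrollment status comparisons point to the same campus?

No

Full-time: the online campus 107/152 = 70.4%, Campus A 1194/1970 = 60.6% → the online campus
Part-time: the online campus 570/1512 = 37.7%, Campus A 36/130 = 27.7% → the online campus
Overall: the online campus 677/1664 = 40.7%, Campus A 1230/2100 = 58.6% → Campus A
The online campus wins each enrollment group but Campus A wins overall — the comparison reverses. The online campus's students skew toward part-time, which has a lower base rate.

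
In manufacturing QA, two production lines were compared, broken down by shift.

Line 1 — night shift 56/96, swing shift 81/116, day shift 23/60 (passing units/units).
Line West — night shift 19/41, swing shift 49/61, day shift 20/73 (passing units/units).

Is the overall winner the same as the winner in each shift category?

Night shift: Line 1 56/96 = 58.3%, Line West 19/41 = 46.3% → Line 1
Swing shift: Line 1 81/116 = 69.8%, Line West 49/61 = 80.3% → Line West
Day shift: Line 1 23/60 = 38.3%, Line West 20/73 = 27.4% → Line 1
Overall: Line 1 160/272 = 58.8%, Line West 88/175 = 50.3% → Line 1
Neither sweeps: Line 1 wins 2 of 3 groups, Line West wins 1. Line 1 wins overall but not every group — no Simpson reversal.

No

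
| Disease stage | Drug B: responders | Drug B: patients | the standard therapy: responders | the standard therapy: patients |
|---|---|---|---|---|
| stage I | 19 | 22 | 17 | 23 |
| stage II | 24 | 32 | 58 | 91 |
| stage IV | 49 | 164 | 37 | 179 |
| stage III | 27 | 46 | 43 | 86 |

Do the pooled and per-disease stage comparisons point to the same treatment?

Stage I: Drug B 19/22 = 86.4%, the standard therapy 17/23 = 73.9% → Drug B
Stage II: Drug B 24/32 = 75.0%, the standard therapy 58/91 = 63.7% → Drug B
Stage IV: Drug B 49/164 = 29.9%, the standard therapy 37/179 = 20.7% → Drug B
Stage III: Drug B 27/46 = 58.7%, the standard therapy 43/86 = 50.0% → Drug B
Overall: Drug B 119/264 = 45.1%, the standard therapy 155/379 = 40.9% → Drug B
Drug B wins overall and in every disease group — no reversal.

Yes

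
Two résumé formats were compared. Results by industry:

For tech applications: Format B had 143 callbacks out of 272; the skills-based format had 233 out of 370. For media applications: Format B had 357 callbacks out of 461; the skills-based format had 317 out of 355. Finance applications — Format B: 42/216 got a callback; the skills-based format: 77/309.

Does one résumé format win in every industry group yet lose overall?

Tech: Format B 143/272 = 52.6%, the skills-based format 233/370 = 63.0% → the skills-based format
Media: Format B 357/461 = 77.4%, the skills-based format 317/355 = 89.3% → the skills-based format
Finance: Format B 42/216 = 19.4%, the skills-based format 77/309 = 24.9% → the skills-based format
Overall: Format B 542/949 = 57.1%, the skills-based format 627/1034 = 60.6% → the skills-based format
The skills-based format wins overall and in every industry group — no reversal.

No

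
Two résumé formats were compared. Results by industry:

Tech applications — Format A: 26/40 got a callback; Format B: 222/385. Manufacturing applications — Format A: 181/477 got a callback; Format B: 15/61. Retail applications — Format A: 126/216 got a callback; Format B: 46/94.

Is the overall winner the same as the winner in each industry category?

No

Tech: Format A 26/40 = 65.0%, Format B 222/385 = 57.7% → Format A
Manufacturing: Format A 181/477 = 37.9%, Format B 15/61 = 24.6% → Format A
Retail: Format A 126/216 = 58.3%, Format B 46/94 = 48.9% → Format A
Overall: Format A 333/733 = 45.4%, Format B 283/540 = 52.4% → Format B
Format A wins each industry group but Format B wins overall — the comparison reverses. Format A's applications skew toward manufacturing, which has a lower base rate.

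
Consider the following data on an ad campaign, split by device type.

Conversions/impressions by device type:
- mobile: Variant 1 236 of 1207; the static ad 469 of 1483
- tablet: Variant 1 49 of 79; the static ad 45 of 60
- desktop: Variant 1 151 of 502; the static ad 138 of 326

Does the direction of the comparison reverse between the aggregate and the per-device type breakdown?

Mobile: Variant 1 236/1207 = 19.6%, the static ad 469/1483 = 31.6% → the static ad
Tablet: Variant 1 49/79 = 62.0%, the static ad 45/60 = 75.0% → the static ad
Desktop: Variant 1 151/502 = 30.1%, the static ad 138/326 = 42.3% → the static ad
Overall: Variant 1 436/1788 = 24.4%, the static ad 652/1869 = 34.9% → the static ad
The static ad wins overall and in every device group — no reversal.

No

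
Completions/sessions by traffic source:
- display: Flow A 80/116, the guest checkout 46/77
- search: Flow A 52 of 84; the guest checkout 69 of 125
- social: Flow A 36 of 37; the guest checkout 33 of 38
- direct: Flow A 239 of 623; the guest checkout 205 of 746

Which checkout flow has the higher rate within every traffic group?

Flow A

Display: Flow A 80/116 = 69.0%, the guest checkout 46/77 = 59.7% → Flow A
Search: Flow A 52/84 = 61.9%, the guest checkout 69/125 = 55.2% → Flow A
Social: Flow A 36/37 = 97.3%, the guest checkout 33/38 = 86.8% → Flow A
Direct: Flow A 239/623 = 38.4%, the guest checkout 205/746 = 27.5% → Flow A
Flow A has the higher rate in all 4 groups.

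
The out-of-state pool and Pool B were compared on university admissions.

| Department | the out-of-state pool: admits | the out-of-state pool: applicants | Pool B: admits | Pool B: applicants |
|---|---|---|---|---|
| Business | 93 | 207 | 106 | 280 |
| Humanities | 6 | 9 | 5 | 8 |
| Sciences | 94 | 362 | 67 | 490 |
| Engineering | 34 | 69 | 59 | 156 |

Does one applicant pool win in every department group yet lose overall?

Business: the out-of-state pool 93/207 = 44.9%, Pool B 106/280 = 37.9% → the out-of-state pool
Humanities: the out-of-state pool 6/9 = 66.7%, Pool B 5/8 = 62.5% → the out-of-state pool
Sciences: the out-of-state pool 94/362 = 26.0%, Pool B 67/490 = 13.7% → the out-of-state pool
Engineering: the out-of-state pool 34/69 = 49.3%, Pool B 59/156 = 37.8% → the out-of-state pool
Overall: the out-of-state pool 227/647 = 35.1%, Pool B 237/934 = 25.4% → the out-of-state pool
The out-of-state pool wins overall and in every department group — no reversal.

No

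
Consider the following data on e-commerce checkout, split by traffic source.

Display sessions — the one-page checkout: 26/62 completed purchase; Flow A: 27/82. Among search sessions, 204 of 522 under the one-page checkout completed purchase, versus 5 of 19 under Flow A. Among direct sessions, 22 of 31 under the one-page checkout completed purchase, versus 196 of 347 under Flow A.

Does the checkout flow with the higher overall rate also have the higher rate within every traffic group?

Display: the one-page checkout 26/62 = 41.9%, Flow A 27/82 = 32.9% → the one-page checkout
Search: the one-page checkout 204/522 = 39.1%, Flow A 5/19 = 26.3% → the one-page checkout
Direct: the one-page checkout 22/31 = 71.0%, Flow A 196/347 = 56.5% → the one-page checkout
Overall: the one-page checkout 252/615 = 41.0%, Flow A 228/448 = 50.9% → Flow A
The one-page checkout wins each traffic group but Flow A wins overall — the comparison reverses. The one-page checkout's sessions skew toward search, which has a lower base rate.

No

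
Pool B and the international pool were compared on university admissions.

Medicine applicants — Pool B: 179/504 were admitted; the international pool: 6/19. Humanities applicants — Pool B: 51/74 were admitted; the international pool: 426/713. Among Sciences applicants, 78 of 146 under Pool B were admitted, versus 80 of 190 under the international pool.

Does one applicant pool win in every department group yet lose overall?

Medicine: Pool B 179/504 = 35.5%, the international pool 6/19 = 31.6% → Pool B
Humanities: Pool B 51/74 = 68.9%, the international pool 426/713 = 59.7% → Pool B
Sciences: Pool B 78/146 = 53.4%, the international pool 80/190 = 42.1% → Pool B
Overall: Pool B 308/724 = 42.5%, the international pool 512/922 = 55.5% → the international pool
Pool B wins each department group but the international pool wins overall — the comparison reverses. Pool B's applicants skew toward Medicine, which has a lower base rate.

Yes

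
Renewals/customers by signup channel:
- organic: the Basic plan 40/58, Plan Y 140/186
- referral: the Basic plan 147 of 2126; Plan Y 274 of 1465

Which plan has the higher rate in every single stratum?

Organic: the Basic plan 40/58 = 69.0%, Plan Y 140/186 = 75.3% → Plan Y
Referral: the Basic plan 147/2126 = 6.9%, Plan Y 274/1465 = 18.7% → Plan Y
Plan Y has the higher rate in both groups.

Plan Y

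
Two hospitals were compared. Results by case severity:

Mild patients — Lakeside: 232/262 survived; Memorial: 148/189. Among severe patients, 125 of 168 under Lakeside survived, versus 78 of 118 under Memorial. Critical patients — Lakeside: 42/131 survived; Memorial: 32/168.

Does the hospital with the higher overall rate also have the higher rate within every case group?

Mild: Lakeside 232/262 = 88.5%, Memorial 148/189 = 78.3% → Lakeside
Severe: Lakeside 125/168 = 74.4%, Memorial 78/118 = 66.1% → Lakeside
Critical: Lakeside 42/131 = 32.1%, Memorial 32/168 = 19.0% → Lakeside
Overall: Lakeside 399/561 = 71.1%, Memorial 258/475 = 54.3% → Lakeside
Lakeside wins overall and in every case group — no reversal.

Yes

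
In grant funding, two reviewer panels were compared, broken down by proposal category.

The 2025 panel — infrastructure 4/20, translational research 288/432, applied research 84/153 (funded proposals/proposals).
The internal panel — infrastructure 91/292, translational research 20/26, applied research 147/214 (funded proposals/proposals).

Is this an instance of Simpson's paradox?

Infrastructure: the 2025 panel 4/20 = 20.0%, the internal panel 91/292 = 31.2% → the internal panel
Translational research: the 2025 panel 288/432 = 66.7%, the internal panel 20/26 = 76.9% → the internal panel
Applied research: the 2025 panel 84/153 = 54.9%, the internal panel 147/214 = 68.7% → the internal panel
Overall: the 2025 panel 376/605 = 62.1%, the internal panel 258/532 = 48.5% → the 2025 panel
The internal panel wins each proposal group but the 2025 panel wins overall — the comparison reverses. The internal panel's proposals skew toward infrastructure, which has a lower base rate.

Yes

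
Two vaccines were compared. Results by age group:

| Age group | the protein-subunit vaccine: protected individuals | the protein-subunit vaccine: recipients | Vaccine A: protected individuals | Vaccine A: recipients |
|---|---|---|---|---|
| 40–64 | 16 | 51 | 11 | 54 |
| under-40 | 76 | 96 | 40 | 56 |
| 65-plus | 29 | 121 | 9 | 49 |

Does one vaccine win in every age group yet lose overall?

No

40–64: the protein-subunit vaccine 16/51 = 31.4%, Vaccine A 11/54 = 20.4% → the protein-subunit vaccine
Under-40: the protein-subunit vaccine 76/96 = 79.2%, Vaccine A 40/56 = 71.4% → the protein-subunit vaccine
65-plus: the protein-subunit vaccine 29/121 = 24.0%, Vaccine A 9/49 = 18.4% → the protein-subunit vaccine
Overall: the protein-subunit vaccine 121/268 = 45.1%, Vaccine A 60/159 = 37.7% → the protein-subunit vaccine
The protein-subunit vaccine wins overall and in every age group — no reversal.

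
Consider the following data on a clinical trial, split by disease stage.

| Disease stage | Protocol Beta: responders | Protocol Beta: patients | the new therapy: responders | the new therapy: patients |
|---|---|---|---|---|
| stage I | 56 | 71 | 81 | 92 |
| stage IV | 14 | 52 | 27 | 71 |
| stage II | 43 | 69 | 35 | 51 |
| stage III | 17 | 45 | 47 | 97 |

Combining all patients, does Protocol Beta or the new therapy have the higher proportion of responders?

the new therapy

Stage I: Protocol Beta 56/71 = 78.9%, the new therapy 81/92 = 88.0% → the new therapy
Stage IV: Protocol Beta 14/52 = 26.9%, the new therapy 27/71 = 38.0% → the new therapy
Stage II: Protocol Beta 43/69 = 62.3%, the new therapy 35/51 = 68.6% → the new therapy
Stage III: Protocol Beta 17/45 = 37.8%, the new therapy 47/97 = 48.5% → the new therapy
Overall: Protocol Beta 130/237 = 54.9%, the new therapy 190/311 = 61.1% → the new therapy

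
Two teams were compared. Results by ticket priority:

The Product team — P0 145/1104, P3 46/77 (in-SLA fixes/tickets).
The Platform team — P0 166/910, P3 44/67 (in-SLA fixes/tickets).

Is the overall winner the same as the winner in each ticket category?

P0: the Product team 145/1104 = 13.1%, the Platform team 166/910 = 18.2% → the Platform team
P3: the Product team 46/77 = 59.7%, the Platform team 44/67 = 65.7% → the Platform team
Overall: the Product team 191/1181 = 16.2%, the Platform team 210/977 = 21.5% → the Platform team
The Platform team wins overall and in every ticket group — no reversal.

Yes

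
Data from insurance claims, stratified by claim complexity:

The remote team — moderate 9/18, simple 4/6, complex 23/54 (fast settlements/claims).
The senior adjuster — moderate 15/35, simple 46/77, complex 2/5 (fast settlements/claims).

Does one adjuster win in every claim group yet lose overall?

Yes

Moderate: the remote team 9/18 = 50.0%, the senior adjuster 15/35 = 42.9% → the remote team
Simple: the remote team 4/6 = 66.7%, the senior adjuster 46/77 = 59.7% → the remote team
Complex: the remote team 23/54 = 42.6%, the senior adjuster 2/5 = 40.0% → the remote team
Overall: the remote team 36/78 = 46.2%, the senior adjuster 63/117 = 53.8% → the senior adjuster
The remote team wins each claim group but the senior adjuster wins overall — the comparison reverses. The remote team's claims skew toward complex, which has a lower base rate.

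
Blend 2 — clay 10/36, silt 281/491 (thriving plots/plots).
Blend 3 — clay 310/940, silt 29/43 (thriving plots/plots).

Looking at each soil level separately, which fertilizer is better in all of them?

Blend 3

Clay: Blend 2 10/36 = 27.8%, Blend 3 310/940 = 33.0% → Blend 3
Silt: Blend 2 281/491 = 57.2%, Blend 3 29/43 = 67.4% → Blend 3
Blend 3 has the higher rate in both groups.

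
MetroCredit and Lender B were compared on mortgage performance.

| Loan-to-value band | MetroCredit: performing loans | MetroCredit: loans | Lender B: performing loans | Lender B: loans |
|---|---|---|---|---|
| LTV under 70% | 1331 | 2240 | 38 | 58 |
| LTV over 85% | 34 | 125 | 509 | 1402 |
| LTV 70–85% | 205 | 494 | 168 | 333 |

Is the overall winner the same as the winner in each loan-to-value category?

No

LTV under 70%: MetroCredit 1331/2240 = 59.4%, Lender B 38/58 = 65.5% → Lender B
LTV over 85%: MetroCredit 34/125 = 27.2%, Lender B 509/1402 = 36.3% → Lender B
LTV 70–85%: MetroCredit 205/494 = 41.5%, Lender B 168/333 = 50.5% → Lender B
Overall: MetroCredit 1570/2859 = 54.9%, Lender B 715/1793 = 39.9% → MetroCredit
Lender B wins each loan-to-value group but MetroCredit wins overall — the comparison reverses. Lender B's loans skew toward LTV over 85%, which has a lower base rate.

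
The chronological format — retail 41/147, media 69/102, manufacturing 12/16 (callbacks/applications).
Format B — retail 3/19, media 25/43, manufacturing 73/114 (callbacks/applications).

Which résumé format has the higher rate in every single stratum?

Retail: the chronological format 41/147 = 27.9%, Format B 3/19 = 15.8% → the chronological format
Media: the chronological format 69/102 = 67.6%, Format B 25/43 = 58.1% → the chronological format
Manufacturing: the chronological format 12/16 = 75.0%, Format B 73/114 = 64.0% → the chronological format
The chronological format has the higher rate in all 3 groups.

the chronological format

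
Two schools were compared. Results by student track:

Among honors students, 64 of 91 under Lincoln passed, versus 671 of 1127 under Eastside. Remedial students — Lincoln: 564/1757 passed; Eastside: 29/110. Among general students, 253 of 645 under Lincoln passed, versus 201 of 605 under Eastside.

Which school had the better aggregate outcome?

Eastside

Honors: Lincoln 64/91 = 70.3%, Eastside 671/1127 = 59.5% → Lincoln
Remedial: Lincoln 564/1757 = 32.1%, Eastside 29/110 = 26.4% → Lincoln
General: Lincoln 253/645 = 39.2%, Eastside 201/605 = 33.2% → Lincoln
Overall: Lincoln 881/2493 = 35.3%, Eastside 901/1842 = 48.9% → Eastside
(Lincoln wins every student group but Eastside wins overall — Lincoln's students skew toward the low-rate remedial group.)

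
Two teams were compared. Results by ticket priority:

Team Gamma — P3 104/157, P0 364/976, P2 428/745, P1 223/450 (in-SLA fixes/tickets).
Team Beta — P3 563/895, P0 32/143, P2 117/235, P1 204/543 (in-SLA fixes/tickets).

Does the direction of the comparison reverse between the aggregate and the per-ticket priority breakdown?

P3: Team Gamma 104/157 = 66.2%, Team Beta 563/895 = 62.9% → Team Gamma
P0: Team Gamma 364/976 = 37.3%, Team Beta 32/143 = 22.4% → Team Gamma
P2: Team Gamma 428/745 = 57.4%, Team Beta 117/235 = 49.8% → Team Gamma
P1: Team Gamma 223/450 = 49.6%, Team Beta 204/543 = 37.6% → Team Gamma
Overall: Team Gamma 1119/2328 = 48.1%, Team Beta 916/1816 = 50.4% → Team Beta
Team Gamma wins each ticket group but Team Beta wins overall — the comparison reverses. Team Gamma's tickets skew toward P0, which has a lower base rate.

Yes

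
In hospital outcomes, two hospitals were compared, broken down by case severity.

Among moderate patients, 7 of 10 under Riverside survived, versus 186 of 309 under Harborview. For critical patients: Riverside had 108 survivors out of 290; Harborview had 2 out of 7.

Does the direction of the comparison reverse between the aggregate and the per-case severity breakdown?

Moderate: Riverside 7/10 = 70.0%, Harborview 186/309 = 60.2% → Riverside
Critical: Riverside 108/290 = 37.2%, Harborview 2/7 = 28.6% → Riverside
Overall: Riverside 115/300 = 38.3%, Harborview 188/316 = 59.5% → Harborview
Riverside wins each case group but Harborview wins overall — the comparison reverses. Riverside's patients skew toward critical, which has a lower base rate.

Yes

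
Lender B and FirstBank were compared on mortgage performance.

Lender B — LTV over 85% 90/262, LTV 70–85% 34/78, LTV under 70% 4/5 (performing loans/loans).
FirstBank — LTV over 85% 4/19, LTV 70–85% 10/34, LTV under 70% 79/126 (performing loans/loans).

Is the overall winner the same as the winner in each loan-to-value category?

No

LTV over 85%: Lender B 90/262 = 34.4%, FirstBank 4/19 = 21.1% → Lender B
LTV 70–85%: Lender B 34/78 = 43.6%, FirstBank 10/34 = 29.4% → Lender B
LTV under 70%: Lender B 4/5 = 80.0%, FirstBank 79/126 = 62.7% → Lender B
Overall: Lender B 128/345 = 37.1%, FirstBank 93/179 = 52.0% → FirstBank
Lender B wins each loan-to-value group but FirstBank wins overall — the comparison reverses. Lender B's loans skew toward LTV over 85%, which has a lower base rate.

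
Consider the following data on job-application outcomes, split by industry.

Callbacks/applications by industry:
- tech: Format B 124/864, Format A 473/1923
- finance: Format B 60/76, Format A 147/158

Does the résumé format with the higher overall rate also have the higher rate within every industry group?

Tech: Format B 124/864 = 14.4%, Format A 473/1923 = 24.6% → Format A
Finance: Format B 60/76 = 78.9%, Format A 147/158 = 93.0% → Format A
Overall: Format B 184/940 = 19.6%, Format A 620/2081 = 29.8% → Format A
Format A wins overall and in every industry group — no reversal.

Yes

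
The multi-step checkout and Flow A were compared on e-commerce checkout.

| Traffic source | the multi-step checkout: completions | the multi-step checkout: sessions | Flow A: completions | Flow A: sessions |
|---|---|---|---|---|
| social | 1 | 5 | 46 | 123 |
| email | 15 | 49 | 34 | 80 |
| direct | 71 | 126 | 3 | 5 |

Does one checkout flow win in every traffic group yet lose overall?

Social: the multi-step checkout 1/5 = 20.0%, Flow A 46/123 = 37.4% → Flow A
Email: the multi-step checkout 15/49 = 30.6%, Flow A 34/80 = 42.5% → Flow A
Direct: the multi-step checkout 71/126 = 56.3%, Flow A 3/5 = 60.0% → Flow A
Overall: the multi-step checkout 87/180 = 48.3%, Flow A 83/208 = 39.9% → the multi-step checkout
Flow A wins each traffic group but the multi-step checkout wins overall — the comparison reverses. Flow A's sessions skew toward social, which has a lower base rate.

Yes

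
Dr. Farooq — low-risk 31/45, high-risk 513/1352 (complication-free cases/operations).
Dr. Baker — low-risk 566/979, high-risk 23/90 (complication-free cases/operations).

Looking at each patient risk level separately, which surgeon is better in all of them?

Low-risk: Dr. Farooq 31/45 = 68.9%, Dr. Baker 566/979 = 57.8% → Dr. Farooq
High-risk: Dr. Farooq 513/1352 = 37.9%, Dr. Baker 23/90 = 25.6% → Dr. Farooq
Dr. Farooq has the higher rate in both groups.

Dr. Farooq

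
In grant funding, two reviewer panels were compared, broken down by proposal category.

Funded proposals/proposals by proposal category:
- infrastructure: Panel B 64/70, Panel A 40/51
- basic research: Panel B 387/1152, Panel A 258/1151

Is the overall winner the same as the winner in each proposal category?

Infrastructure: Panel B 64/70 = 91.4%, Panel A 40/51 = 78.4% → Panel B
Basic research: Panel B 387/1152 = 33.6%, Panel A 258/1151 = 22.4% → Panel B
Overall: Panel B 451/1222 = 36.9%, Panel A 298/1202 = 24.8% → Panel B
Panel B wins overall and in every proposal group — no reversal.

Yes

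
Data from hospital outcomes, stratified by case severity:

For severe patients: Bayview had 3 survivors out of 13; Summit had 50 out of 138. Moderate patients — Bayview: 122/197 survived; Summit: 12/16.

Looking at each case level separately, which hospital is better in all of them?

Severe: Bayview 3/13 = 23.1%, Summit 50/138 = 36.2% → Summit
Moderate: Bayview 122/197 = 61.9%, Summit 12/16 = 75.0% → Summit
Summit has the higher rate in both groups.

Summit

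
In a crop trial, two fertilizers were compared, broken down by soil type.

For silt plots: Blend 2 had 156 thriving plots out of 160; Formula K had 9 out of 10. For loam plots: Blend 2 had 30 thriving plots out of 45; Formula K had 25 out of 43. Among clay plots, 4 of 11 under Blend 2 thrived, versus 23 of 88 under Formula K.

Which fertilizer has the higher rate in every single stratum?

Silt: Blend 2 156/160 = 97.5%, Formula K 9/10 = 90.0% → Blend 2
Loam: Blend 2 30/45 = 66.7%, Formula K 25/43 = 58.1% → Blend 2
Clay: Blend 2 4/11 = 36.4%, Formula K 23/88 = 26.1% → Blend 2
Blend 2 has the higher rate in all 3 groups.

Blend 2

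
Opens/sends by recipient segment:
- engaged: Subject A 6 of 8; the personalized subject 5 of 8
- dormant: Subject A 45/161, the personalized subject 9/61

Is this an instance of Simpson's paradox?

Engaged: Subject A 6/8 = 75.0%, the personalized subject 5/8 = 62.5% → Subject A
Dormant: Subject A 45/161 = 28.0%, the personalized subject 9/61 = 14.8% → Subject A
Overall: Subject A 51/169 = 30.2%, the personalized subject 14/69 = 20.3% → Subject A
Subject A wins overall and in every recipient group — no reversal.

No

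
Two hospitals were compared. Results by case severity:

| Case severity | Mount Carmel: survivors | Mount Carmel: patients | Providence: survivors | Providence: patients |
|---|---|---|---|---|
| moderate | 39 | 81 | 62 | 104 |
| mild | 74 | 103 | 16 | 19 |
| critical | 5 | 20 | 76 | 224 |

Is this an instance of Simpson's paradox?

Moderate: Mount Carmel 39/81 = 48.1%, Providence 62/104 = 59.6% → Providence
Mild: Mount Carmel 74/103 = 71.8%, Providence 16/19 = 84.2% → Providence
Critical: Mount Carmel 5/20 = 25.0%, Providence 76/224 = 33.9% → Providence
Overall: Mount Carmel 118/204 = 57.8%, Providence 154/347 = 44.4% → Mount Carmel
Providence wins each case group but Mount Carmel wins overall — the comparison reverses. Providence's patients skew toward critical, which has a lower base rate.

Yes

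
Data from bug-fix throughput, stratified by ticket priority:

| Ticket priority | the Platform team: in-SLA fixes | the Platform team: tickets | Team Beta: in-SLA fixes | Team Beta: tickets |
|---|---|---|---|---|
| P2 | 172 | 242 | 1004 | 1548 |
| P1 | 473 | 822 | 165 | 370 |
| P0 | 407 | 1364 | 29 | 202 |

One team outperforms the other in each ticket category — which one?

the Platform team

P2: the Platform team 172/242 = 71.1%, Team Beta 1004/1548 = 64.9% → the Platform team
P1: the Platform team 473/822 = 57.5%, Team Beta 165/370 = 44.6% → the Platform team
P0: the Platform team 407/1364 = 29.8%, Team Beta 29/202 = 14.4% → the Platform team
The Platform team has the higher rate in all 3 groups.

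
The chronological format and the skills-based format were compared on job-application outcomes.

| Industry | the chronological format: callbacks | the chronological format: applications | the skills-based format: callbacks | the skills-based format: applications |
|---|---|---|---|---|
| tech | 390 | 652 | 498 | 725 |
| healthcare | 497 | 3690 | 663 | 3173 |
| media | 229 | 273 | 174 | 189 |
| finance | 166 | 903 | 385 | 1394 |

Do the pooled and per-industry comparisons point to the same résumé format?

Tech: the chronological format 390/652 = 59.8%, the skills-based format 498/725 = 68.7% → the skills-based format
Healthcare: the chronological format 497/3690 = 13.5%, the skills-based format 663/3173 = 20.9% → the skills-based format
Media: the chronological format 229/273 = 83.9%, the skills-based format 174/189 = 92.1% → the skills-based format
Finance: the chronological format 166/903 = 18.4%, the skills-based format 385/1394 = 27.6% → the skills-based format
Overall: the chronological format 1282/5518 = 23.2%, the skills-based format 1720/5481 = 31.4% → the skills-based format
The skills-based format wins overall and in every industry group — no reversal.

Yes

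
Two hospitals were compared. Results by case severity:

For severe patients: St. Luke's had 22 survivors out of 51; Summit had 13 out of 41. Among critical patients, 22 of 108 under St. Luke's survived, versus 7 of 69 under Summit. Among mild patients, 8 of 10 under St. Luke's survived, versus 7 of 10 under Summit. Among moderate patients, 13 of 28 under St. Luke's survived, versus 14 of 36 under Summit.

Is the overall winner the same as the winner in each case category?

Severe: St. Luke's 22/51 = 43.1%, Summit 13/41 = 31.7% → St. Luke's
Critical: St. Luke's 22/108 = 20.4%, Summit 7/69 = 10.1% → St. Luke's
Mild: St. Luke's 8/10 = 80.0%, Summit 7/10 = 70.0% → St. Luke's
Moderate: St. Luke's 13/28 = 46.4%, Summit 14/36 = 38.9% → St. Luke's
Overall: St. Luke's 65/197 = 33.0%, Summit 41/156 = 26.3% → St. Luke's
St. Luke's wins overall and in every case group — no reversal.

Yes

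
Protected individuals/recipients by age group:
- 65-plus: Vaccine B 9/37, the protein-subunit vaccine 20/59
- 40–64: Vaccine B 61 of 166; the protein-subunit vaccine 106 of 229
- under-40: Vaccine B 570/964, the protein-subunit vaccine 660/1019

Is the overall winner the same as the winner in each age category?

Yes

65-plus: Vaccine B 9/37 = 24.3%, the protein-subunit vaccine 20/59 = 33.9% → the protein-subunit vaccine
40–64: Vaccine B 61/166 = 36.7%, the protein-subunit vaccine 106/229 = 46.3% → the protein-subunit vaccine
Under-40: Vaccine B 570/964 = 59.1%, the protein-subunit vaccine 660/1019 = 64.8% → the protein-subunit vaccine
Overall: Vaccine B 640/1167 = 54.8%, the protein-subunit vaccine 786/1307 = 60.1% → the protein-subunit vaccine
The protein-subunit vaccine wins overall and in every age group — no reversal.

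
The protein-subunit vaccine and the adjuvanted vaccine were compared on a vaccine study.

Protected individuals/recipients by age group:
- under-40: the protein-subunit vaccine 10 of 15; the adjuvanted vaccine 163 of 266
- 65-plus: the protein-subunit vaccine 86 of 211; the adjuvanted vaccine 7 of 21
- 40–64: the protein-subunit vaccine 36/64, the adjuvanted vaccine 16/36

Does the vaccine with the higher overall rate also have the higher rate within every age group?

Under-40: the protein-subunit vaccine 10/15 = 66.7%, the adjuvanted vaccine 163/266 = 61.3% → the protein-subunit vaccine
65-plus: the protein-subunit vaccine 86/211 = 40.8%, the adjuvanted vaccine 7/21 = 33.3% → the protein-subunit vaccine
40–64: the protein-subunit vaccine 36/64 = 56.2%, the adjuvanted vaccine 16/36 = 44.4% → the protein-subunit vaccine
Overall: the protein-subunit vaccine 132/290 = 45.5%, the adjuvanted vaccine 186/323 = 57.6% → the adjuvanted vaccine
The protein-subunit vaccine wins each age group but the adjuvanted vaccine wins overall — the comparison reverses. The protein-subunit vaccine's recipients skew toward 65-plus, which has a lower base rate.

No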